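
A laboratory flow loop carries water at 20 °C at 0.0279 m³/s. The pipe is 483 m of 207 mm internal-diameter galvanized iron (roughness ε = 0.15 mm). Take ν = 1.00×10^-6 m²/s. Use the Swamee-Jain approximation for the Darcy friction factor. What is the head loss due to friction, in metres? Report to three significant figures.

h_f ≈ 1.66 m

V = 4Q/(πD²) = 4·0.0279/(π·0.207²) = 0.8290 m/s
Re = VD/ν = 0.8290·0.207/1.00×10^-6 = 1.72×10^5 → turbulent
ε/D = 0.15/207 = 7.25×10^-4
Swamee-Jain: f = 0.02027
h_f = f(L/D)V²/(2g) = 0.02027·(483/0.207)·0.8290²/(2·9.81) = 1.657 m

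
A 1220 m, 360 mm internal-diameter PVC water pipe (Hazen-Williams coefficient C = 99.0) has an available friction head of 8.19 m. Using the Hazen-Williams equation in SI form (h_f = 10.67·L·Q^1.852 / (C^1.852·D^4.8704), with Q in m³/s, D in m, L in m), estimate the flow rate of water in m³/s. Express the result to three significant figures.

Rearranging: Q = [h_f·C^1.852·D^4.8704 / (10.67·L)]^(1/1.852)
Q = [8.19·99.0^1.852·0.360^4.8704 / (10.67·1220)]^0.540 = 0.1260 m³/s

Q ≈ 0.126 m³/s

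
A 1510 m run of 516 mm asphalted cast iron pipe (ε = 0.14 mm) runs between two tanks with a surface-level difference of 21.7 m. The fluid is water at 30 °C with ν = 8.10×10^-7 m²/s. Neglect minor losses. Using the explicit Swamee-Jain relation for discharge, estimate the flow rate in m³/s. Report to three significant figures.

Swamee-Jain (Type II): Q = -0.965·√(gD⁵h_f/L)·ln[ε/(3.7D) + √(3.17ν²L/(gD³h_f))]
√(gD⁵h_f/L) = √(9.81·0.516⁵·21.7/1510) = 0.07181
ε/(3.7D) = 7.33×10^-5; √(3.17ν²L/(gD³h_f)) = 1.04×10^-5
Q = -0.965·0.07181·ln(8.369×10^-5) = 0.6506 m³/s
Check: V = 3.11 m/s, Re = 1.98×10^6, f = 0.01511, h_f = 21.8 m ≈ 21.7 m ✓

Q ≈ 0.651 m³/s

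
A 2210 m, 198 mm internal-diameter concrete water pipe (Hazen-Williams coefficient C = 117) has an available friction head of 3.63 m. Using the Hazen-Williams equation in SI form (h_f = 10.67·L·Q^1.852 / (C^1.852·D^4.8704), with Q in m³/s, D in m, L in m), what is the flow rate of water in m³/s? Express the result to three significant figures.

Rearranging: Q = [h_f·C^1.852·D^4.8704 / (10.67·L)]^(1/1.852)
Q = [3.63·117^1.852·0.198^4.8704 / (10.67·2210)]^0.540 = 0.01445 m³/s

Q ≈ 0.0145 m³/s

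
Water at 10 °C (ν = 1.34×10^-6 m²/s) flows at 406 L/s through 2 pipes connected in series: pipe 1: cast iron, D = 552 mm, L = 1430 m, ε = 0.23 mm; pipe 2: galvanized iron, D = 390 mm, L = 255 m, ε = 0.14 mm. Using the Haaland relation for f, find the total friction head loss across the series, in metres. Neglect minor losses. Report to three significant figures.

Pipe 1: V = 1.697 m/s, Re = 6.99×10^5, ε/D = 4.17×10^-4, f = 0.01677, h_1 = f(L/D)V²/2g = 6.373 m
Pipe 2: V = 3.399 m/s, Re = 9.89×10^5, ε/D = 3.59×10^-4, f = 0.01612, h_2 = f(L/D)V²/2g = 6.205 m
Series → Q common, losses add: H = Σh = 12.58 m

H ≈ 12.6 m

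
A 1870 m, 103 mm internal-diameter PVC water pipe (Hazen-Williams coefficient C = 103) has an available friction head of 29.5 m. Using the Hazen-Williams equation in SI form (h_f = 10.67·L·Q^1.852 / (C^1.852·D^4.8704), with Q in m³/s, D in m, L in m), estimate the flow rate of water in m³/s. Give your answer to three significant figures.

Rearranging: Q = [h_f·C^1.852·D^4.8704 / (10.67·L)]^(1/1.852)
Q = [29.5·103^1.852·0.103^4.8704 / (10.67·1870)]^0.540 = 0.007738 m³/s

Q ≈ 0.00774 m³/s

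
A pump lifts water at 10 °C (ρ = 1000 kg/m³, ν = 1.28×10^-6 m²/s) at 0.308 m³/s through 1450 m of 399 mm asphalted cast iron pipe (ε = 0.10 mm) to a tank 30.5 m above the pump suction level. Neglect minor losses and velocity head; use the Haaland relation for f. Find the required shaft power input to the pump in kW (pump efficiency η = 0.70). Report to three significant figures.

P_shaft ≈ 206 kW

V = 4Q/(πD²) = 2.463 m/s; Re = 7.68×10^5; ε/D = 2.51×10^-4; f = 0.01533
h_f = f(L/D)V²/2g = 17.23 m
Total head H = z + h_f = 30.5 + 17.23 = 47.73 m
P_hyd = ρgQH = 1000·9.81·0.308·47.73 = 144.2 kW
P_shaft = P_hyd/η = 144.2/0.70 = 206.0 kW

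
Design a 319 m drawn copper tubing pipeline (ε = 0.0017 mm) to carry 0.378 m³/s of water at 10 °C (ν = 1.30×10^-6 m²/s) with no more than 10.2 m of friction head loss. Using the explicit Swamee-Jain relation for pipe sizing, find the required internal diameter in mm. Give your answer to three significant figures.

Swamee-Jain (Type III): D = 0.66·[ε^1.25·(LQ²/(gh_f))^4.75 + ν·Q^9.4·(L/(gh_f))^5.2]^0.04
LQ²/(gh_f) = 0.4555; L/(gh_f) = 3.188
Term 1 = ε^1.25·(…)^4.75 = 1.47×10^-9; Term 2 = ν·Q^9.4·(…)^5.2 = 5.76×10^-8
D = 0.66·(1.47×10^-9 + 5.76×10^-8)^0.04 = 0.3392 m = 339 mm
Check: V = 4.18 m/s, Re = 1.09×10^6, f = 0.01157, h_f = 9.71 m ≈ 10.2 m ✓

D ≈ 339 mm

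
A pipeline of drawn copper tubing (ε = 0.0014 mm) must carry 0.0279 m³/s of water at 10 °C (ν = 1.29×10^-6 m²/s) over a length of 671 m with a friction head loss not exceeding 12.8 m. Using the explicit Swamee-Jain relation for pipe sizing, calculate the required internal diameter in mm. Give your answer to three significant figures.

Swamee-Jain (Type III): D = 0.66·[ε^1.25·(LQ²/(gh_f))^4.75 + ν·Q^9.4·(L/(gh_f))^5.2]^0.04
LQ²/(gh_f) = 0.004160; L/(gh_f) = 5.344
Term 1 = ε^1.25·(…)^4.75 = 2.36×10^-19; Term 2 = ν·Q^9.4·(…)^5.2 = 1.92×10^-17
D = 0.66·(2.36×10^-19 + 1.92×10^-17)^0.04 = 0.1416 m = 142 mm
Check: V = 1.77 m/s, Re = 1.94×10^5, f = 0.01571, h_f = 11.9 m ≈ 12.8 m ✓

D ≈ 142 mm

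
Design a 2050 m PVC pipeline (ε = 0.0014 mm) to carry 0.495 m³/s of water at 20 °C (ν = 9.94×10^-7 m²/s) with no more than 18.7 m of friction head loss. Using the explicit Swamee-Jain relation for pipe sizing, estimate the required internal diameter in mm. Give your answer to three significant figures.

D ≈ 482 mm

Swamee-Jain (Type III): D = 0.66·[ε^1.25·(LQ²/(gh_f))^4.75 + ν·Q^9.4·(L/(gh_f))^5.2]^0.04
LQ²/(gh_f) = 2.738; L/(gh_f) = 11.17
Term 1 = ε^1.25·(…)^4.75 = 5.76×10^-6; Term 2 = ν·Q^9.4·(…)^5.2 = 3.78×10^-4
D = 0.66·(5.76×10^-6 + 3.78×10^-4)^0.04 = 0.4818 m = 482 mm
Check: V = 2.71 m/s, Re = 1.32×10^6, f = 0.01118, h_f = 17.9 m ≈ 18.7 m ✓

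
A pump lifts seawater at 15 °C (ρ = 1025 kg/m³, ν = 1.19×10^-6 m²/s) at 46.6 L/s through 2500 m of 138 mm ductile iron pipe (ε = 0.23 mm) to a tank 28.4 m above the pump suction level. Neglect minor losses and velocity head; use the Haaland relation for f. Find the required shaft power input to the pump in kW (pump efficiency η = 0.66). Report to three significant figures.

P_shaft ≈ 166 kW

V = 4Q/(πD²) = 3.116 m/s; Re = 3.61×10^5; ε/D = 0.00167; f = 0.02287
h_f = f(L/D)V²/2g = 205.0 m
Total head H = z + h_f = 28.4 + 205.0 = 233.4 m
P_hyd = ρgQH = 1025·9.81·0.0466·233.4 = 109.4 kW
P_shaft = P_hyd/η = 109.4/0.66 = 165.7 kW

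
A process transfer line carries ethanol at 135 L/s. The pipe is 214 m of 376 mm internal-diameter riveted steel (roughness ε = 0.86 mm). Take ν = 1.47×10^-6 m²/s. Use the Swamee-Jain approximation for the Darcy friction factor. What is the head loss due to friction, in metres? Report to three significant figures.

h_f ≈ 1.07 m

V = 4Q/(πD²) = 4·0.135/(π·0.376²) = 1.216 m/s
Re = VD/ν = 1.216·0.376/1.47×10^-6 = 3.11×10^5 → turbulent
ε/D = 0.86/376 = 0.00229
Swamee-Jain: f = 0.02495
h_f = f(L/D)V²/(2g) = 0.02495·(214/0.376)·1.216²/(2·9.81) = 1.070 m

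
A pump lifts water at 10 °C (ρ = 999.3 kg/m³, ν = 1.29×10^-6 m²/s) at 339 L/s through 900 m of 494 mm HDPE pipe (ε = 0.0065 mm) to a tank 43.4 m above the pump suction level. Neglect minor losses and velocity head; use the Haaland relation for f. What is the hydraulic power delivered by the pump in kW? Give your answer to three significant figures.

P_hyd ≈ 156 kW

V = 4Q/(πD²) = 1.769 m/s; Re = 6.77×10^5; ε/D = 1.32×10^-5; f = 0.01257
h_f = f(L/D)V²/2g = 3.651 m
Total head H = z + h_f = 43.4 + 3.651 = 47.05 m
P_hyd = ρgQH = 999.3·9.81·0.339·47.05 = 156.4 kW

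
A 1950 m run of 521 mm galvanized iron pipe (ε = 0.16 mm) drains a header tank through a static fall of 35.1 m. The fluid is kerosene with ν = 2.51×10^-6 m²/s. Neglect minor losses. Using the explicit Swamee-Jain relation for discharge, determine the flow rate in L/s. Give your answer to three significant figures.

Q ≈ 723 L/s

Swamee-Jain (Type II): Q = -0.965·√(gD⁵h_f/L)·ln[ε/(3.7D) + √(3.17ν²L/(gD³h_f))]
√(gD⁵h_f/L) = √(9.81·0.521⁵·35.1/1950) = 0.08233
ε/(3.7D) = 8.30×10^-5; √(3.17ν²L/(gD³h_f)) = 2.83×10^-5
Q = -0.965·0.08233·ln(1.113×10^-4) = 0.7233 m³/s
Check: V = 3.39 m/s, Re = 7.04×10^5, f = 0.01609, h_f = 35.3 m ≈ 35.1 m ✓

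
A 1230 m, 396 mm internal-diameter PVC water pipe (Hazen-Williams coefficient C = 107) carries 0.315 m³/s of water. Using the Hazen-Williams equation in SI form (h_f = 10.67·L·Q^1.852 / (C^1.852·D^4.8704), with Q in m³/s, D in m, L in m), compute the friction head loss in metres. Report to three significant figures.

h_f ≈ 24.5 m

h_f = 10.67·1230·0.315^1.852 / (107^1.852·0.396^4.8704) = 24.54 m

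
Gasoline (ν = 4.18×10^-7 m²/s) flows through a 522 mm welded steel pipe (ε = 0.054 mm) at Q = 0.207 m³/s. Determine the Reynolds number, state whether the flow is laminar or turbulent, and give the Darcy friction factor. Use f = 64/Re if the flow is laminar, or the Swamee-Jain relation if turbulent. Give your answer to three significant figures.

Re ≈ 1.21×10^6; turbulent; f ≈ 0.0134

V = 4Q/(πD²) = 0.9673 m/s
Re = VD/ν = 0.9673·0.522/4.18×10^-7 = 1.21×10^6
Re > 4000 → turbulent; ε/D = 1.03×10^-4
Swamee-Jain: f = 0.01336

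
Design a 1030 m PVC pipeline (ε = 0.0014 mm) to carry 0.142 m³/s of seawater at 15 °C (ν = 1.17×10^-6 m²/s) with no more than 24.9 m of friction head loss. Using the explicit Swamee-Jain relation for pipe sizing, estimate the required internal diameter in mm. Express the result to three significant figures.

D ≈ 248 mm

Swamee-Jain (Type III): D = 0.66·[ε^1.25·(LQ²/(gh_f))^4.75 + ν·Q^9.4·(L/(gh_f))^5.2]^0.04
LQ²/(gh_f) = 0.08502; L/(gh_f) = 4.217
Term 1 = ε^1.25·(…)^4.75 = 3.96×10^-13; Term 2 = ν·Q^9.4·(…)^5.2 = 2.24×10^-11
D = 0.66·(3.96×10^-13 + 2.24×10^-11)^0.04 = 0.2476 m = 248 mm
Check: V = 2.95 m/s, Re = 6.24×10^5, f = 0.01269, h_f = 23.4 m ≈ 24.9 m ✓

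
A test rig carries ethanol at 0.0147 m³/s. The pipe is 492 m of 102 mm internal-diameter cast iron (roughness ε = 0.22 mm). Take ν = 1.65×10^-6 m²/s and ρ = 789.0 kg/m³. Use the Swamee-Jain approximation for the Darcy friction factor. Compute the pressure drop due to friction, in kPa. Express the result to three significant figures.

V = 4Q/(πD²) = 4·0.0147/(π·0.102²) = 1.799 m/s
Re = VD/ν = 1.799·0.102/1.65×10^-6 = 1.11×10^5 → turbulent
ε/D = 0.22/102 = 0.00216
Swamee-Jain: f = 0.02558
h_f = f(L/D)V²/(2g) = 0.02558·(492/0.102)·1.799²/(2·9.81) = 20.35 m
Δp = ρg·h_f = 789.0·9.81·20.35 = 157.5 kPa

Δp ≈ 158 kPa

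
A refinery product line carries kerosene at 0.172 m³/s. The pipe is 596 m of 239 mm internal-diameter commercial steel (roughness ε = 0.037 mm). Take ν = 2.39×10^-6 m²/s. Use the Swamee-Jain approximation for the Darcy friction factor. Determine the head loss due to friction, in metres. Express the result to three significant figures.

h_f ≈ 28.9 m

V = 4Q/(πD²) = 4·0.172/(π·0.239²) = 3.834 m/s
Re = VD/ν = 3.834·0.239/2.39×10^-6 = 3.83×10^5 → turbulent
ε/D = 0.037/239 = 1.55×10^-4
Swamee-Jain: f = 0.01549
h_f = f(L/D)V²/(2g) = 0.01549·(596/0.239)·3.834²/(2·9.81) = 28.93 m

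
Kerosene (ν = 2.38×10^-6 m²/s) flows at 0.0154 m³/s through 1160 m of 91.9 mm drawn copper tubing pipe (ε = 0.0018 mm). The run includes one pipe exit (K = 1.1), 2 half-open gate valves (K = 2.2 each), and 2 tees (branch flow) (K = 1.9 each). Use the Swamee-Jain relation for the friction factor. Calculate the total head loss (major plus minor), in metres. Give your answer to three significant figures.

V = 4Q/(πD²) = 2.322 m/s; V²/2g = 0.2747 m
Re = 8.96×10^4, ε/D = 1.96×10^-5 → f = 0.01839 (Swamee-Jain)
Major: h_f = f(L/D)·V²/2g = 0.01839·12622·0.2747 = 63.77 m
Minor: ΣK = 9.30; h_m = ΣK·V²/2g = 2.555 m
Total H_L = 63.77 + 2.555 = 66.33 m

H_L ≈ 66.3 m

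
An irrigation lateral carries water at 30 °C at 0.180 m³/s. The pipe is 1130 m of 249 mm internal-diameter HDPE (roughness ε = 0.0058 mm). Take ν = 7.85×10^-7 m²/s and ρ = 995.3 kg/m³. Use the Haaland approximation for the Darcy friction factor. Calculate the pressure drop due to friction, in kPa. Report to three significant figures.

V = 4Q/(πD²) = 4·0.180/(π·0.249²) = 3.696 m/s
Re = VD/ν = 3.696·0.249/7.85×10^-7 = 1.17×10^6 → turbulent
ε/D = 0.0058/249 = 2.33×10^-5
Haaland: f = 0.01177
h_f = f(L/D)V²/(2g) = 0.01177·(1130/0.249)·3.696²/(2·9.81) = 37.20 m
Δp = ρg·h_f = 995.3·9.81·37.20 = 363.2 kPa

Δp ≈ 363 kPa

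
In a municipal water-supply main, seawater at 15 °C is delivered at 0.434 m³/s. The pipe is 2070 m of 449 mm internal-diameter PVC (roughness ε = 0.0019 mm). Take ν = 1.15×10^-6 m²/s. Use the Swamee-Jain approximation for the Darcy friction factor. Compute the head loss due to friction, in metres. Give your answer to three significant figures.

h_f ≈ 20.5 m

V = 4Q/(πD²) = 4·0.434/(π·0.449²) = 2.741 m/s
Re = VD/ν = 2.741·0.449/1.15×10^-6 = 1.07×10^6 → turbulent
ε/D = 0.0019/449 = 4.23×10^-6
Swamee-Jain: f = 0.01159
h_f = f(L/D)V²/(2g) = 0.01159·(2070/0.449)·2.741²/(2·9.81) = 20.45 m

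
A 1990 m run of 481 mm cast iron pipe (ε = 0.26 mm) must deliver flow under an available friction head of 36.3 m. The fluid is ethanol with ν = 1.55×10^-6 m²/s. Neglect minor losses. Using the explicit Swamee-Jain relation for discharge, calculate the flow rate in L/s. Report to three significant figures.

Swamee-Jain (Type II): Q = -0.965·√(gD⁵h_f/L)·ln[ε/(3.7D) + √(3.17ν²L/(gD³h_f))]
√(gD⁵h_f/L) = √(9.81·0.481⁵·36.3/1990) = 0.06788
ε/(3.7D) = 1.46×10^-4; √(3.17ν²L/(gD³h_f)) = 1.96×10^-5
Q = -0.965·0.06788·ln(1.656×10^-4) = 0.5702 m³/s
Check: V = 3.14 m/s, Re = 9.74×10^5, f = 0.01758, h_f = 36.5 m ≈ 36.3 m ✓

Q ≈ 570 L/s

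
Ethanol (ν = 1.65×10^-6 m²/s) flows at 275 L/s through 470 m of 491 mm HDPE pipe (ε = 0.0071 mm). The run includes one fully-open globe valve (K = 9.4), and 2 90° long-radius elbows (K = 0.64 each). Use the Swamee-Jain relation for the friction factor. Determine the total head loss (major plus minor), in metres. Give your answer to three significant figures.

H_L ≈ 2.55 m

V = 4Q/(πD²) = 1.452 m/s; V²/2g = 0.1075 m
Re = 4.32×10^5, ε/D = 1.45×10^-5 → f = 0.01365 (Swamee-Jain)
Major: h_f = f(L/D)·V²/2g = 0.01365·957.2·0.1075 = 1.405 m
Minor: ΣK = 10.7; h_m = ΣK·V²/2g = 1.148 m
Total H_L = 1.405 + 1.148 = 2.553 m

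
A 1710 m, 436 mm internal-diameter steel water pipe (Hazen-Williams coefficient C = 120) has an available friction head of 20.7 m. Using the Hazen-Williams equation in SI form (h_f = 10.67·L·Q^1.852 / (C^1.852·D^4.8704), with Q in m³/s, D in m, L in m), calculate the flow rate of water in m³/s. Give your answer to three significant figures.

Rearranging: Q = [h_f·C^1.852·D^4.8704 / (10.67·L)]^(1/1.852)
Q = [20.7·120^1.852·0.436^4.8704 / (10.67·1710)]^0.540 = 0.3474 m³/s

Q ≈ 0.347 m³/s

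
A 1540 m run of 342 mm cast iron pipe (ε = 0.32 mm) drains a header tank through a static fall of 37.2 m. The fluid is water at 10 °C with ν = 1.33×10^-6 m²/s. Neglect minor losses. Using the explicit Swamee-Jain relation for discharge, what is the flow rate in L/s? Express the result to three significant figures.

Swamee-Jain (Type II): Q = -0.965·√(gD⁵h_f/L)·ln[ε/(3.7D) + √(3.17ν²L/(gD³h_f))]
√(gD⁵h_f/L) = √(9.81·0.342⁵·37.2/1540) = 0.03330
ε/(3.7D) = 2.53×10^-4; √(3.17ν²L/(gD³h_f)) = 2.43×10^-5
Q = -0.965·0.03330·ln(2.772×10^-4) = 0.2632 m³/s
Check: V = 2.86 m/s, Re = 7.37×10^5, f = 0.01986, h_f = 37.4 m ≈ 37.2 m ✓

Q ≈ 263 L/s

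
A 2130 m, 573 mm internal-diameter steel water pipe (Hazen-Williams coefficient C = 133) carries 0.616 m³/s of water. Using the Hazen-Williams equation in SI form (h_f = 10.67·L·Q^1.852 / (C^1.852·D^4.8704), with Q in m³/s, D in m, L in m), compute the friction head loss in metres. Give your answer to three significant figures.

h_f = 10.67·2130·0.616^1.852 / (133^1.852·0.573^4.8704) = 16.27 m

h_f ≈ 16.3 m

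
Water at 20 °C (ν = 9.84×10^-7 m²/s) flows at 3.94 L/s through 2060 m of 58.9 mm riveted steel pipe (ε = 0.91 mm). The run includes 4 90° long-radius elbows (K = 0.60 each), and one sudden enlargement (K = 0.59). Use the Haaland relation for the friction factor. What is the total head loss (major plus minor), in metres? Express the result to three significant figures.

V = 4Q/(πD²) = 1.446 m/s; V²/2g = 0.1066 m
Re = 8.66×10^4, ε/D = 0.0154 → f = 0.04475 (Haaland)
Major: h_f = f(L/D)·V²/2g = 0.04475·34975·0.1066 = 166.8 m
Minor: ΣK = 2.99; h_m = ΣK·V²/2g = 0.3187 m
Total H_L = 166.8 + 0.3187 = 167.1 m

H_L ≈ 167 m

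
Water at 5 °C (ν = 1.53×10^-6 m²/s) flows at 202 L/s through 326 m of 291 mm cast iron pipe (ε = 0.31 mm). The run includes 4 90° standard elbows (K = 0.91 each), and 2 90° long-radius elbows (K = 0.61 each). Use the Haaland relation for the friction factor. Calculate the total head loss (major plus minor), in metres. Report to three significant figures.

V = 4Q/(πD²) = 3.037 m/s; V²/2g = 0.4702 m
Re = 5.78×10^5, ε/D = 0.00107 → f = 0.02042 (Haaland)
Major: h_f = f(L/D)·V²/2g = 0.02042·1120·0.4702 = 10.75 m
Minor: ΣK = 4.86; h_m = ΣK·V²/2g = 2.285 m
Total H_L = 10.75 + 2.285 = 13.04 m

H_L ≈ 13.0 m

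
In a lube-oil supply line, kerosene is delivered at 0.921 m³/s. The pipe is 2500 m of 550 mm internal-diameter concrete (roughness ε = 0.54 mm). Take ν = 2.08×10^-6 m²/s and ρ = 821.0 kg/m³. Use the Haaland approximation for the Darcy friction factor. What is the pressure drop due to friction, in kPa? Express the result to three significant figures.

V = 4Q/(πD²) = 4·0.921/(π·0.550²) = 3.877 m/s
Re = VD/ν = 3.877·0.550/2.08×10^-6 = 1.03×10^6 → turbulent
ε/D = 0.54/550 = 9.82×10^-4
Haaland: f = 0.01985
h_f = f(L/D)V²/(2g) = 0.01985·(2500/0.550)·3.877²/(2·9.81) = 69.11 m
Δp = ρg·h_f = 821.0·9.81·69.11 = 556.6 kPa

Δp ≈ 557 kPa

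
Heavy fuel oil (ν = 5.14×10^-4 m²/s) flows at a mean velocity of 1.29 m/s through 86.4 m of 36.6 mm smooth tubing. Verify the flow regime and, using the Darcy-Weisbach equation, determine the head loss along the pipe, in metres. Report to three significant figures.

h_f ≈ 140 m

Re = VD/ν = 1.29·0.03660/5.14×10^-4 = 91.9 → laminar (Re < 2300)
f = 64/Re = 0.6967
h_f = f(L/D)V²/(2g) = 0.6967·(86.4/0.03660)·1.29²/(2·9.81) = 139.5 m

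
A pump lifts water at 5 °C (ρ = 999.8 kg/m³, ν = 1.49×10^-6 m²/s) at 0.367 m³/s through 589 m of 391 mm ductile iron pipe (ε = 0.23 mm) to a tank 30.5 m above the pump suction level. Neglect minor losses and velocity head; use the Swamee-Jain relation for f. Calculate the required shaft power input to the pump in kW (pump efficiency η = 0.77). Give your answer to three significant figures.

P_shaft ≈ 203 kW

V = 4Q/(πD²) = 3.056 m/s; Re = 8.02×10^5; ε/D = 5.88×10^-4; f = 0.01798
h_f = f(L/D)V²/2g = 12.90 m
Total head H = z + h_f = 30.5 + 12.90 = 43.40 m
P_hyd = ρgQH = 999.8·9.81·0.367·43.40 = 156.2 kW
P_shaft = P_hyd/η = 156.2/0.77 = 202.9 kW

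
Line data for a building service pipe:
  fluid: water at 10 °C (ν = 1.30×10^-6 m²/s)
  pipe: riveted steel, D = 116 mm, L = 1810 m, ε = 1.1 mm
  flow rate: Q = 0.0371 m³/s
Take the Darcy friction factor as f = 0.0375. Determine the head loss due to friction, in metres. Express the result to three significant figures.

V = 4Q/(πD²) = 4·0.0371/(π·0.116²) = 3.510 m/s
h_f = f(L/D)V²/(2g) = 0.03750·(1810/0.116)·3.510²/(2·9.81) = 367.5 m

h_f ≈ 368 m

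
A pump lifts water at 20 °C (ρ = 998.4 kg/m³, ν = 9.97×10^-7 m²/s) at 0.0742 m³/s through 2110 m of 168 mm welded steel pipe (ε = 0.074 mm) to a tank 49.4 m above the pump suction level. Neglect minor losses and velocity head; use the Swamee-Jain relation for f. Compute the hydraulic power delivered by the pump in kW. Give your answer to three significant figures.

V = 4Q/(πD²) = 3.347 m/s; Re = 5.64×10^5; ε/D = 4.40×10^-4; f = 0.01728
h_f = f(L/D)V²/2g = 124.0 m
Total head H = z + h_f = 49.4 + 124.0 = 173.4 m
P_hyd = ρgQH = 998.4·9.81·0.0742·173.4 = 126.0 kW

P_hyd ≈ 126 kW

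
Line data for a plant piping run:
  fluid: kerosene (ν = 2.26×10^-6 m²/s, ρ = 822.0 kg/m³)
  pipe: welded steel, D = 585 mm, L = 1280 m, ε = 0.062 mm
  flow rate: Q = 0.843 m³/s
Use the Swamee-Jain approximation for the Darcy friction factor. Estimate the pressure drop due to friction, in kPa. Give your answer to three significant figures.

V = 4Q/(πD²) = 4·0.843/(π·0.585²) = 3.136 m/s
Re = VD/ν = 3.136·0.585/2.26×10^-6 = 8.12×10^5 → turbulent
ε/D = 0.062/585 = 1.06×10^-4
Swamee-Jain: f = 0.01384
h_f = f(L/D)V²/(2g) = 0.01384·(1280/0.585)·3.136²/(2·9.81) = 15.18 m
Δp = ρg·h_f = 822.0·9.81·15.18 = 122.4 kPa

Δp ≈ 122 kPa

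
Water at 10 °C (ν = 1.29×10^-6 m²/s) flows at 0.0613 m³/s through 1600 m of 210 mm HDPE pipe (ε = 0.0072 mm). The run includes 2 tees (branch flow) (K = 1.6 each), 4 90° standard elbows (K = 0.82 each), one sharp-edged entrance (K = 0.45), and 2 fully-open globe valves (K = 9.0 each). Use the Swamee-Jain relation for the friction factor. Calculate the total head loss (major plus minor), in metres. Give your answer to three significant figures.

H_L ≈ 22.1 m

V = 4Q/(πD²) = 1.770 m/s; V²/2g = 0.1596 m
Re = 2.88×10^5, ε/D = 3.43×10^-5 → f = 0.01487 (Swamee-Jain)
Major: h_f = f(L/D)·V²/2g = 0.01487·7619·0.1596 = 18.08 m
Minor: ΣK = 24.9; h_m = ΣK·V²/2g = 3.980 m
Total H_L = 18.08 + 3.980 = 22.06 m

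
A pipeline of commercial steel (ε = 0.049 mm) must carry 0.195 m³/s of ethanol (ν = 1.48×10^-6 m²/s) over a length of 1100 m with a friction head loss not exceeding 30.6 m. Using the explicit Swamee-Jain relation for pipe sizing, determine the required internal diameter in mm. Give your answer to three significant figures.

Swamee-Jain (Type III): D = 0.66·[ε^1.25·(LQ²/(gh_f))^4.75 + ν·Q^9.4·(L/(gh_f))^5.2]^0.04
LQ²/(gh_f) = 0.1393; L/(gh_f) = 3.664
Term 1 = ε^1.25·(…)^4.75 = 3.52×10^-10; Term 2 = ν·Q^9.4·(…)^5.2 = 2.69×10^-10
D = 0.66·(3.52×10^-10 + 2.69×10^-10)^0.04 = 0.2827 m = 283 mm
Check: V = 3.11 m/s, Re = 5.93×10^5, f = 0.01503, h_f = 28.8 m ≈ 30.6 m ✓

D ≈ 283 mm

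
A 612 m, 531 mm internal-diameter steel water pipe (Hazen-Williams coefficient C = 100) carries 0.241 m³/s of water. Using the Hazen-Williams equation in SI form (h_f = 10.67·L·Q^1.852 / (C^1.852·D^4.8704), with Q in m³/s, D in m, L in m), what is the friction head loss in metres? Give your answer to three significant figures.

h_f = 10.67·612·0.241^1.852 / (100^1.852·0.531^4.8704) = 2.020 m

h_f ≈ 2.02 m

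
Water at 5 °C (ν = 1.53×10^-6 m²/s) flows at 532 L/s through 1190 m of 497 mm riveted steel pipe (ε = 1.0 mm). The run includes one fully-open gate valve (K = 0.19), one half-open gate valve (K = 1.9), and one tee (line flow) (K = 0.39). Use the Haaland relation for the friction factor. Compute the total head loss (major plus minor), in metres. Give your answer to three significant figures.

V = 4Q/(πD²) = 2.742 m/s; V²/2g = 0.3833 m
Re = 8.91×10^5, ε/D = 0.00201 → f = 0.02369 (Haaland)
Major: h_f = f(L/D)·V²/2g = 0.02369·2394·0.3833 = 21.74 m
Minor: ΣK = 2.48; h_m = ΣK·V²/2g = 0.9505 m
Total H_L = 21.74 + 0.9505 = 22.69 m

H_L ≈ 22.7 m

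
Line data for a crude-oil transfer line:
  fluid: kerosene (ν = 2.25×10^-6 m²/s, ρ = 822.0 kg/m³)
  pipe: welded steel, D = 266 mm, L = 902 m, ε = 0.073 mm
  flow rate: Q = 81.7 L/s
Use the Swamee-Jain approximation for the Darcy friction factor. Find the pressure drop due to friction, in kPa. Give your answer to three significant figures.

Δp ≈ 54.0 kPa

V = 4Q/(πD²) = 4·0.0817/(π·0.266²) = 1.470 m/s
Re = VD/ν = 1.470·0.266/2.25×10^-6 = 1.74×10^5 → turbulent
ε/D = 0.073/266 = 2.74×10^-4
Swamee-Jain: f = 0.01793
h_f = f(L/D)V²/(2g) = 0.01793·(902/0.266)·1.470²/(2·9.81) = 6.698 m
Δp = ρg·h_f = 822.0·9.81·6.698 = 54.02 kPa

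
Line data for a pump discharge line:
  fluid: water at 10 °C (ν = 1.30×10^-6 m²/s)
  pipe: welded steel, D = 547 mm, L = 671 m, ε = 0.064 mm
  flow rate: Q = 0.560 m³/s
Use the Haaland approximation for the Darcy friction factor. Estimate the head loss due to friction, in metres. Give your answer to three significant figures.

V = 4Q/(πD²) = 4·0.560/(π·0.547²) = 2.383 m/s
Re = VD/ν = 2.383·0.547/1.30×10^-6 = 1.00×10^6 → turbulent
ε/D = 0.064/547 = 1.17×10^-4
Haaland: f = 0.01357
h_f = f(L/D)V²/(2g) = 0.01357·(671/0.547)·2.383²/(2·9.81) = 4.817 m

h_f ≈ 4.82 m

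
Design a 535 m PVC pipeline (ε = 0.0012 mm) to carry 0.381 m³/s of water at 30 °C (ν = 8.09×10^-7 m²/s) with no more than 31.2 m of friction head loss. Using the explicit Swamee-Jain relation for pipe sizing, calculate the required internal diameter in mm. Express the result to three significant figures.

D ≈ 295 mm

Swamee-Jain (Type III): D = 0.66·[ε^1.25·(LQ²/(gh_f))^4.75 + ν·Q^9.4·(L/(gh_f))^5.2]^0.04
LQ²/(gh_f) = 0.2537; L/(gh_f) = 1.748
Term 1 = ε^1.25·(…)^4.75 = 5.89×10^-11; Term 2 = ν·Q^9.4·(…)^5.2 = 1.70×10^-9
D = 0.66·(5.89×10^-11 + 1.70×10^-9)^0.04 = 0.2947 m = 295 mm
Check: V = 5.59 m/s, Re = 2.03×10^6, f = 0.01049, h_f = 30.3 m ≈ 31.2 m ✓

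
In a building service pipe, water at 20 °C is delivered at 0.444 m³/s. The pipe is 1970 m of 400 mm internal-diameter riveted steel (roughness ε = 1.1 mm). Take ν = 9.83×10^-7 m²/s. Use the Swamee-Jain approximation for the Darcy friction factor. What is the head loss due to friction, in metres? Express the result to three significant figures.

V = 4Q/(πD²) = 4·0.444/(π·0.400²) = 3.533 m/s
Re = VD/ν = 3.533·0.400/9.83×10^-7 = 1.44×10^6 → turbulent
ε/D = 1.1/400 = 0.00275
Swamee-Jain: f = 0.02569
h_f = f(L/D)V²/(2g) = 0.02569·(1970/0.400)·3.533²/(2·9.81) = 80.51 m

h_f ≈ 80.5 m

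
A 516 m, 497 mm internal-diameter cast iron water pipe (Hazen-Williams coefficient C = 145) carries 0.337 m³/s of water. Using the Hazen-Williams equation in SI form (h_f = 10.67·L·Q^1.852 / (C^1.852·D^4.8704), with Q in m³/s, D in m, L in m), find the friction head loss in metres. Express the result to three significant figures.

h_f ≈ 2.20 m

h_f = 10.67·516·0.337^1.852 / (145^1.852·0.497^4.8704) = 2.198 m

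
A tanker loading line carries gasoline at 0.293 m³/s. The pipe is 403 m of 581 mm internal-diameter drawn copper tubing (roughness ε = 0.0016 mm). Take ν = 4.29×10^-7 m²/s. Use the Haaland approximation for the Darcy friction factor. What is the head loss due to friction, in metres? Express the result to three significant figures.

V = 4Q/(πD²) = 4·0.293/(π·0.581²) = 1.105 m/s
Re = VD/ν = 1.105·0.581/4.29×10^-7 = 1.50×10^6 → turbulent
ε/D = 0.0016/581 = 2.75×10^-6
Haaland: f = 0.01090
h_f = f(L/D)V²/(2g) = 0.01090·(403/0.581)·1.105²/(2·9.81) = 0.4706 m

h_f ≈ 0.471 m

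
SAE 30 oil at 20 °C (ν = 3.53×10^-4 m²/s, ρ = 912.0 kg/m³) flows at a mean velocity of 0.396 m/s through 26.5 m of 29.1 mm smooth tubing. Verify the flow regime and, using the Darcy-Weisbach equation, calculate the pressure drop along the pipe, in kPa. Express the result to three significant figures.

Re = VD/ν = 0.396·0.02910/3.53×10^-4 = 32.6 → laminar (Re < 2300)
f = 64/Re = 1.960
h_f = f(L/D)V²/(2g) = 1.960·(26.5/0.02910)·0.396²/(2·9.81) = 14.27 m
Δp = ρg·h_f = 912.0·9.81·14.27 = 127.7 kPa

Δp ≈ 128 kPa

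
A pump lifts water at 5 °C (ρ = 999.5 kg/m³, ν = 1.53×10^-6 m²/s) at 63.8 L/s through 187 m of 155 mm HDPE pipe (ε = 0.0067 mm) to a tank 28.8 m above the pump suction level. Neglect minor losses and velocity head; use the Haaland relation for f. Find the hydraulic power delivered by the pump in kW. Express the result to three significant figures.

P_hyd ≈ 24.4 kW

V = 4Q/(πD²) = 3.381 m/s; Re = 3.43×10^5; ε/D = 4.32×10^-5; f = 0.01440
h_f = f(L/D)V²/2g = 10.13 m
Total head H = z + h_f = 28.8 + 10.13 = 38.93 m
P_hyd = ρgQH = 999.5·9.81·0.0638·38.93 = 24.35 kW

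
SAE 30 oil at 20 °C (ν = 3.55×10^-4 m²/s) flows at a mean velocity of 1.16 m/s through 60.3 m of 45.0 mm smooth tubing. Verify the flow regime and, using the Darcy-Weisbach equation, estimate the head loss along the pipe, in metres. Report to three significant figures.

Re = VD/ν = 1.16·0.04500/3.55×10^-4 = 147 → laminar (Re < 2300)
f = 64/Re = 0.4352
h_f = f(L/D)V²/(2g) = 0.4352·(60.3/0.04500)·1.16²/(2·9.81) = 40.00 m

h_f ≈ 40.0 m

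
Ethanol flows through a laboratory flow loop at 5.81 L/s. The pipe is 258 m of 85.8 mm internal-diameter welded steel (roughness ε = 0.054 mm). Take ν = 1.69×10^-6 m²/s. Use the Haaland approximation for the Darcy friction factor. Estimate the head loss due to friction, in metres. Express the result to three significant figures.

h_f ≈ 3.49 m

V = 4Q/(πD²) = 4·0.00581/(π·0.0858²) = 1.005 m/s
Re = VD/ν = 1.005·0.0858/1.69×10^-6 = 5.10×10^4 → turbulent
ε/D = 0.054/85.8 = 6.29×10^-4
Haaland: f = 0.02258
h_f = f(L/D)V²/(2g) = 0.02258·(258/0.0858)·1.005²/(2·9.81) = 3.494 m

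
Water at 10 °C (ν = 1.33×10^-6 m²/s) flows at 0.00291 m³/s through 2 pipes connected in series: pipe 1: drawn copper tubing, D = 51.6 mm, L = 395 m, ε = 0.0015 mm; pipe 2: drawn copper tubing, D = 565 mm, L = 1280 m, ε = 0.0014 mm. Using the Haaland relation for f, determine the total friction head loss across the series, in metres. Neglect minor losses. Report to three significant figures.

Pipe 1: V = 1.392 m/s, Re = 5.40×10^4, ε/D = 2.91×10^-5, f = 0.02044, h_1 = f(L/D)V²/2g = 15.44 m
Pipe 2: V = 0.01161 m/s, Re = 4930, ε/D = 2.48×10^-6, f = 0.03789, h_2 = f(L/D)V²/2g = 5.894×10^-4 m
Series → Q common, losses add: H = Σh = 15.44 m

H ≈ 15.4 m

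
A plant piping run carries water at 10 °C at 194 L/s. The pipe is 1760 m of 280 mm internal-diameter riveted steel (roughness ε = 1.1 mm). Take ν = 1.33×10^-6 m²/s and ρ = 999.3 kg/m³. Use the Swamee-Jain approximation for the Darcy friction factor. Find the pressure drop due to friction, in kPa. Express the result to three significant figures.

V = 4Q/(πD²) = 4·0.194/(π·0.280²) = 3.151 m/s
Re = VD/ν = 3.151·0.280/1.33×10^-6 = 6.63×10^5 → turbulent
ε/D = 1.1/280 = 0.00393
Swamee-Jain: f = 0.02852
h_f = f(L/D)V²/(2g) = 0.02852·(1760/0.280)·3.151²/(2·9.81) = 90.70 m
Δp = ρg·h_f = 999.3·9.81·90.70 = 889.2 kPa

Δp ≈ 889 kPa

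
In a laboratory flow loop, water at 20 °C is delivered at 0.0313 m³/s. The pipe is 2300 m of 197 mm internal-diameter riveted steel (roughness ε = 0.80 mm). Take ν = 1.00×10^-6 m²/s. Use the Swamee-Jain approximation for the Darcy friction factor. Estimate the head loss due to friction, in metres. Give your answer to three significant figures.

V = 4Q/(πD²) = 4·0.0313/(π·0.197²) = 1.027 m/s
Re = VD/ν = 1.027·0.197/1.00×10^-6 = 2.02×10^5 → turbulent
ε/D = 0.80/197 = 0.00406
Swamee-Jain: f = 0.02926
h_f = f(L/D)V²/(2g) = 0.02926·(2300/0.197)·1.027²/(2·9.81) = 18.36 m

h_f ≈ 18.4 m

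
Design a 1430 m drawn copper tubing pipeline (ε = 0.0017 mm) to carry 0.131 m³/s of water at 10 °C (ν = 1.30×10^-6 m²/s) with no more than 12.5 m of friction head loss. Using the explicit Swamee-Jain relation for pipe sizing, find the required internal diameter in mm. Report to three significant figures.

Swamee-Jain (Type III): D = 0.66·[ε^1.25·(LQ²/(gh_f))^4.75 + ν·Q^9.4·(L/(gh_f))^5.2]^0.04
LQ²/(gh_f) = 0.2001; L/(gh_f) = 11.66
Term 1 = ε^1.25·(…)^4.75 = 2.95×10^-11; Term 2 = ν·Q^9.4·(…)^5.2 = 2.31×10^-9
D = 0.66·(2.95×10^-11 + 2.31×10^-9)^0.04 = 0.2981 m = 298 mm
Check: V = 1.88 m/s, Re = 4.30×10^5, f = 0.01353, h_f = 11.7 m ≈ 12.5 m ✓

D ≈ 298 mm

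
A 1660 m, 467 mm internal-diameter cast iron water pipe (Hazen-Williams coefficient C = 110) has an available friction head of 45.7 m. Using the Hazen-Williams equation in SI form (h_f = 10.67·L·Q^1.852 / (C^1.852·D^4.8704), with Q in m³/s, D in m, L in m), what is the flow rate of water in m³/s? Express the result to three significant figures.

Q ≈ 0.595 m³/s

Rearranging: Q = [h_f·C^1.852·D^4.8704 / (10.67·L)]^(1/1.852)
Q = [45.7·110^1.852·0.467^4.8704 / (10.67·1660)]^0.540 = 0.5945 m³/s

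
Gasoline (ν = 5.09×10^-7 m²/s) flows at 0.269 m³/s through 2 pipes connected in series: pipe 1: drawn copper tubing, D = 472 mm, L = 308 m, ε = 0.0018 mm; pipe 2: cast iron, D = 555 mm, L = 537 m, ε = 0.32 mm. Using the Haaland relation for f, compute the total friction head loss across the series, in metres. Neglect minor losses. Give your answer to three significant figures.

Pipe 1: V = 1.537 m/s, Re = 1.43×10^6, ε/D = 3.81×10^-6, f = 0.01101, h_1 = f(L/D)V²/2g = 0.8652 m
Pipe 2: V = 1.112 m/s, Re = 1.21×10^6, ε/D = 5.77×10^-4, f = 0.01761, h_2 = f(L/D)V²/2g = 1.074 m
Series → Q common, losses add: H = Σh = 1.939 m

H ≈ 1.94 m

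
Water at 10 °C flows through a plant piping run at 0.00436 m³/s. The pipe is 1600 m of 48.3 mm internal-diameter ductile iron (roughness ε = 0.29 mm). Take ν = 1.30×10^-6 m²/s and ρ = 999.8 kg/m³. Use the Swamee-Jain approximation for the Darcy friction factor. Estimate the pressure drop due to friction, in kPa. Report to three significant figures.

V = 4Q/(πD²) = 4·0.00436/(π·0.0483²) = 2.380 m/s
Re = VD/ν = 2.380·0.0483/1.30×10^-6 = 8.84×10^4 → turbulent
ε/D = 0.29/48.3 = 0.00600
Swamee-Jain: f = 0.03333
h_f = f(L/D)V²/(2g) = 0.03333·(1600/0.0483)·2.380²/(2·9.81) = 318.7 m
Δp = ρg·h_f = 999.8·9.81·318.7 = 3126 kPa

Δp ≈ 3130 kPa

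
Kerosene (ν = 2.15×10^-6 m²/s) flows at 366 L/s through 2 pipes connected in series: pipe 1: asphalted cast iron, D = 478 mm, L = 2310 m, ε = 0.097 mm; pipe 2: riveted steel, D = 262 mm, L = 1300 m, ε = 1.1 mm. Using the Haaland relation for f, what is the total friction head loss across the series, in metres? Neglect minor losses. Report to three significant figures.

H ≈ 354 m

Pipe 1: V = 2.040 m/s, Re = 4.53×10^5, ε/D = 2.03×10^-4, f = 0.01544, h_1 = f(L/D)V²/2g = 15.82 m
Pipe 2: V = 6.789 m/s, Re = 8.27×10^5, ε/D = 0.00420, f = 0.02900, h_2 = f(L/D)V²/2g = 338.0 m
Series → Q common, losses add: H = Σh = 353.8 m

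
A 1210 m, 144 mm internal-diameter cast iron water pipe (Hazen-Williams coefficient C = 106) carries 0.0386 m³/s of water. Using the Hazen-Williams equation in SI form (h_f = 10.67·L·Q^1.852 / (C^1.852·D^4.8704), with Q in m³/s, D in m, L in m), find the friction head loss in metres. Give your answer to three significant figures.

h_f = 10.67·1210·0.0386^1.852 / (106^1.852·0.144^4.8704) = 69.43 m

h_f ≈ 69.4 m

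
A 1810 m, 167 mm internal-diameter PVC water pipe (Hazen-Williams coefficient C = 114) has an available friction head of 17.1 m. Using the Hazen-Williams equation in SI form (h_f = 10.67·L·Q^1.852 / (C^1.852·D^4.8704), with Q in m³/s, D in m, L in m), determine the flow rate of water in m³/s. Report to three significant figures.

Rearranging: Q = [h_f·C^1.852·D^4.8704 / (10.67·L)]^(1/1.852)
Q = [17.1·114^1.852·0.167^4.8704 / (10.67·1810)]^0.540 = 0.02314 m³/s

Q ≈ 0.0231 m³/s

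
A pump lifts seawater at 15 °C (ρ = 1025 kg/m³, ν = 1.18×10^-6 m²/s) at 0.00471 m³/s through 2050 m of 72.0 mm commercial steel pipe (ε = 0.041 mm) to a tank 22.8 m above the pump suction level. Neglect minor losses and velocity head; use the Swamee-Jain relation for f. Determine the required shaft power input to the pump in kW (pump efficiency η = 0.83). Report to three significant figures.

P_shaft ≈ 3.70 kW

V = 4Q/(πD²) = 1.157 m/s; Re = 7.06×10^4; ε/D = 5.69×10^-4; f = 0.02168
h_f = f(L/D)V²/2g = 42.11 m
Total head H = z + h_f = 22.8 + 42.11 = 64.91 m
P_hyd = ρgQH = 1025·9.81·0.00471·64.91 = 3.074 kW
P_shaft = P_hyd/η = 3.074/0.83 = 3.704 kW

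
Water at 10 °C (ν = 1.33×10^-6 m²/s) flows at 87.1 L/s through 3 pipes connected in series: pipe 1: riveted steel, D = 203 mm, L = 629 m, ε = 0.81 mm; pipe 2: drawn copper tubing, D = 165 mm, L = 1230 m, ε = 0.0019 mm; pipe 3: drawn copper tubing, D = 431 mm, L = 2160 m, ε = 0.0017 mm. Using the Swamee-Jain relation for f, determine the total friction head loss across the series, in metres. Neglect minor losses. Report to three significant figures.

H ≈ 118 m

Pipe 1: V = 2.691 m/s, Re = 4.11×10^5, ε/D = 0.00399, f = 0.02878, h_1 = f(L/D)V²/2g = 32.92 m
Pipe 2: V = 4.073 m/s, Re = 5.05×10^5, ε/D = 1.15×10^-5, f = 0.01325, h_2 = f(L/D)V²/2g = 83.54 m
Pipe 3: V = 0.5970 m/s, Re = 1.93×10^5, ε/D = 3.94×10^-6, f = 0.01567, h_3 = f(L/D)V²/2g = 1.426 m
Series → Q common, losses add: H = Σh = 117.9 m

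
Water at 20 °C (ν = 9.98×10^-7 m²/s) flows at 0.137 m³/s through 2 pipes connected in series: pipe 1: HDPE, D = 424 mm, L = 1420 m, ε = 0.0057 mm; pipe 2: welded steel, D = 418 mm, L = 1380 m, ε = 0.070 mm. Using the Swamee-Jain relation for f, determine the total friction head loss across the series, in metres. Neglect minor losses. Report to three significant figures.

H ≈ 4.80 m

Pipe 1: V = 0.9703 m/s, Re = 4.12×10^5, ε/D = 1.34×10^-5, f = 0.01375, h_1 = f(L/D)V²/2g = 2.209 m
Pipe 2: V = 0.9983 m/s, Re = 4.18×10^5, ε/D = 1.67×10^-4, f = 0.01546, h_2 = f(L/D)V²/2g = 2.594 m
Series → Q common, losses add: H = Σh = 4.803 m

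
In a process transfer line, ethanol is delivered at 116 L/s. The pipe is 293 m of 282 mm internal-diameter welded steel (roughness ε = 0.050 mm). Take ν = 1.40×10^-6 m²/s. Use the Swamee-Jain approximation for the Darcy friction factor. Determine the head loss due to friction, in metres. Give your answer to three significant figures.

V = 4Q/(πD²) = 4·0.116/(π·0.282²) = 1.857 m/s
Re = VD/ν = 1.857·0.282/1.40×10^-6 = 3.74×10^5 → turbulent
ε/D = 0.050/282 = 1.77×10^-4
Swamee-Jain: f = 0.01574
h_f = f(L/D)V²/(2g) = 0.01574·(293/0.282)·1.857²/(2·9.81) = 2.874 m

h_f ≈ 2.87 m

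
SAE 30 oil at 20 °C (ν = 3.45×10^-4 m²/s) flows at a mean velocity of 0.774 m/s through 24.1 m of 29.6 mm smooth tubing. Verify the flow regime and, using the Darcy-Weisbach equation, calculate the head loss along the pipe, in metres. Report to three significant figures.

Re = VD/ν = 0.774·0.02960/3.45×10^-4 = 66.4 → laminar (Re < 2300)
f = 64/Re = 0.9638
h_f = f(L/D)V²/(2g) = 0.9638·(24.1/0.02960)·0.774²/(2·9.81) = 23.96 m

h_f ≈ 24.0 m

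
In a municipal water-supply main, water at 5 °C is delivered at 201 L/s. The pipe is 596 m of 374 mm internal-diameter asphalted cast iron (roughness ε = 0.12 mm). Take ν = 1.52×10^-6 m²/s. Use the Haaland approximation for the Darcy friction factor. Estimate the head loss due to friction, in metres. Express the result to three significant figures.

V = 4Q/(πD²) = 4·0.201/(π·0.374²) = 1.830 m/s
Re = VD/ν = 1.830·0.374/1.52×10^-6 = 4.50×10^5 → turbulent
ε/D = 0.12/374 = 3.21×10^-4
Haaland: f = 0.01643
h_f = f(L/D)V²/(2g) = 0.01643·(596/0.374)·1.830²/(2·9.81) = 4.467 m

h_f ≈ 4.47 m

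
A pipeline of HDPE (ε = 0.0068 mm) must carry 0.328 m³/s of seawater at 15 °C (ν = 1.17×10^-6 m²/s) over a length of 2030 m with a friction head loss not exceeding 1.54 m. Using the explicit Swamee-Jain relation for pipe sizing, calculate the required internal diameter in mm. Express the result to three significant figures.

D ≈ 697 mm

Swamee-Jain (Type III): D = 0.66·[ε^1.25·(LQ²/(gh_f))^4.75 + ν·Q^9.4·(L/(gh_f))^5.2]^0.04
LQ²/(gh_f) = 14.46; L/(gh_f) = 134.4
Term 1 = ε^1.25·(…)^4.75 = 0.112; Term 2 = ν·Q^9.4·(…)^5.2 = 3.84
D = 0.66·(0.112 + 3.84)^0.04 = 0.6973 m = 697 mm
Check: V = 0.859 m/s, Re = 5.12×10^5, f = 0.01320, h_f = 1.44 m ≈ 1.54 m ✓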